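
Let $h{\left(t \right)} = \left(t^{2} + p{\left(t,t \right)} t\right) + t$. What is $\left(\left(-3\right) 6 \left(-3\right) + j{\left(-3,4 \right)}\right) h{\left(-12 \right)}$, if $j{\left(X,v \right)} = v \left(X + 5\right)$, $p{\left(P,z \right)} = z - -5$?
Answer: $13392$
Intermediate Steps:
$p{\left(P,z \right)} = 5 + z$ ($p{\left(P,z \right)} = z + 5 = 5 + z$)
$j{\left(X,v \right)} = v \left(5 + X\right)$
$h{\left(t \right)} = t + t^{2} + t \left(5 + t\right)$ ($h{\left(t \right)} = \left(t^{2} + \left(5 + t\right) t\right) + t = \left(t^{2} + t \left(5 + t\right)\right) + t = t + t^{2} + t \left(5 + t\right)$)
$\left(\left(-3\right) 6 \left(-3\right) + j{\left(-3,4 \right)}\right) h{\left(-12 \right)} = \left(\left(-3\right) 6 \left(-3\right) + 4 \left(5 - 3\right)\right) 2 \left(-12\right) \left(3 - 12\right) = \left(\left(-18\right) \left(-3\right) + 4 \cdot 2\right) 2 \left(-12\right) \left(-9\right) = \left(54 + 8\right) 216 = 62 \cdot 216 = 13392$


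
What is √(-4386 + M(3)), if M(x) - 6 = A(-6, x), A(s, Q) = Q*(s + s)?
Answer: 8*I*√69 ≈ 66.453*I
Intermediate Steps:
A(s, Q) = 2*Q*s (A(s, Q) = Q*(2*s) = 2*Q*s)
M(x) = 6 - 12*x (M(x) = 6 + 2*x*(-6) = 6 - 12*x)
√(-4386 + M(3)) = √(-4386 + (6 - 12*3)) = √(-4386 + (6 - 36)) = √(-4386 - 30) = √(-4416) = 8*I*√69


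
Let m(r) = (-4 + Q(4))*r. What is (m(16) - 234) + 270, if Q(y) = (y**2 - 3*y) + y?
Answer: 100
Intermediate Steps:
Q(y) = y**2 - 2*y
m(r) = 4*r (m(r) = (-4 + 4*(-2 + 4))*r = (-4 + 4*2)*r = (-4 + 8)*r = 4*r)
(m(16) - 234) + 270 = (4*16 - 234) + 270 = (64 - 234) + 270 = -170 + 270 = 100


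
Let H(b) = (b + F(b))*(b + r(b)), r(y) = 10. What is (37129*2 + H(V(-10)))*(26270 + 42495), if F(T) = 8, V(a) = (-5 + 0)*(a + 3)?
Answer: 5239411645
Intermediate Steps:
V(a) = -15 - 5*a (V(a) = -5*(3 + a) = -15 - 5*a)
H(b) = (8 + b)*(10 + b) (H(b) = (b + 8)*(b + 10) = (8 + b)*(10 + b))
(37129*2 + H(V(-10)))*(26270 + 42495) = (37129*2 + (80 + (-15 - 5*(-10))² + 18*(-15 - 5*(-10))))*(26270 + 42495) = (74258 + (80 + (-15 + 50)² + 18*(-15 + 50)))*68765 = (74258 + (80 + 35² + 18*35))*68765 = (74258 + (80 + 1225 + 630))*68765 = (74258 + 1935)*68765 = 76193*68765 = 5239411645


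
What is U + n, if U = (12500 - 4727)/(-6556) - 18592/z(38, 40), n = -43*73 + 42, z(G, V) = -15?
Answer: -182786423/98340 ≈ -1858.7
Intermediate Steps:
n = -3097 (n = -3139 + 42 = -3097)
U = 121772557/98340 (U = (12500 - 4727)/(-6556) - 18592/(-15) = 7773*(-1/6556) - 18592*(-1/15) = -7773/6556 + 18592/15 = 121772557/98340 ≈ 1238.3)
U + n = 121772557/98340 - 3097 = -182786423/98340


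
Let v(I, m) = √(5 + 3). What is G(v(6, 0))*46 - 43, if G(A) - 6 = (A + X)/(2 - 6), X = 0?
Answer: 233 - 23*√2 ≈ 200.47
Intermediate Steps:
v(I, m) = 2*√2 (v(I, m) = √8 = 2*√2)
G(A) = 6 - A/4 (G(A) = 6 + (A + 0)/(2 - 6) = 6 + A/(-4) = 6 + A*(-¼) = 6 - A/4)
G(v(6, 0))*46 - 43 = (6 - √2/2)*46 - 43 = (276 - 23*√2) - 43 = 233 - 23*√2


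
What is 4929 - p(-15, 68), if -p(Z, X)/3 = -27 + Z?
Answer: 4803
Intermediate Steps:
p(Z, X) = 81 - 3*Z (p(Z, X) = -3*(-27 + Z) = 81 - 3*Z)
4929 - p(-15, 68) = 4929 - (81 - 3*(-15)) = 4929 - (81 + 45) = 4929 - 1*126 = 4929 - 126 = 4803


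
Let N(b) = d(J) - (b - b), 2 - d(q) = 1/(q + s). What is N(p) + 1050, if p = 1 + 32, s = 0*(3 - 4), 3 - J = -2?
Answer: 5259/5 ≈ 1051.8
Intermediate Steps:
J = 5 (J = 3 - 1*(-2) = 3 + 2 = 5)
s = 0 (s = 0*(-1) = 0)
d(q) = 2 - 1/q (d(q) = 2 - 1/(q + 0) = 2 - 1/q)
p = 33
N(b) = 9/5 (N(b) = (2 - 1/5) - (b - b) = (2 - 1*⅕) - 1*0 = (2 - ⅕) + 0 = 9/5 + 0 = 9/5)
N(p) + 1050 = 9/5 + 1050 = 5259/5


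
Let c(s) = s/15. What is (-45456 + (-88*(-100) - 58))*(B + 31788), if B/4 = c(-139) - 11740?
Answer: 2791928368/5 ≈ 5.5839e+8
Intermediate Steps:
c(s) = s/15 (c(s) = s*(1/15) = s/15)
B = -704956/15 (B = 4*((1/15)*(-139) - 11740) = 4*(-139/15 - 11740) = 4*(-176239/15) = -704956/15 ≈ -46997.)
(-45456 + (-88*(-100) - 58))*(B + 31788) = (-45456 + (-88*(-100) - 58))*(-704956/15 + 31788) = (-45456 + (8800 - 58))*(-228136/15) = (-45456 + 8742)*(-228136/15) = -36714*(-228136/15) = 2791928368/5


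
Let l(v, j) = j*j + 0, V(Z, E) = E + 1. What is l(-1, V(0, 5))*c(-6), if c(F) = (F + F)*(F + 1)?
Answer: 2160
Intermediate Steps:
V(Z, E) = 1 + E
l(v, j) = j**2 (l(v, j) = j**2 + 0 = j**2)
c(F) = 2*F*(1 + F) (c(F) = (2*F)*(1 + F) = 2*F*(1 + F))
l(-1, V(0, 5))*c(-6) = (1 + 5)**2*(2*(-6)*(1 - 6)) = 6**2*(2*(-6)*(-5)) = 36*60 = 2160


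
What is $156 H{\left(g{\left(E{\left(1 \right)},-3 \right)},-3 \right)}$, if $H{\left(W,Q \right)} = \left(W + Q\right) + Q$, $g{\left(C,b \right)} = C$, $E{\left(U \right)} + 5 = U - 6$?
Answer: $-2496$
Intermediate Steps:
$E{\left(U \right)} = -11 + U$ ($E{\left(U \right)} = -5 + \left(U - 6\right) = -5 + \left(-6 + U\right) = -11 + U$)
$H{\left(W,Q \right)} = W + 2 Q$ ($H{\left(W,Q \right)} = \left(Q + W\right) + Q = W + 2 Q$)
$156 H{\left(g{\left(E{\left(1 \right)},-3 \right)},-3 \right)} = 156 \left(\left(-11 + 1\right) + 2 \left(-3\right)\right) = 156 \left(-10 - 6\right) = 156 \left(-16\right) = -2496$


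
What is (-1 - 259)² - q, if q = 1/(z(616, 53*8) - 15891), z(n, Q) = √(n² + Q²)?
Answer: 17032810288291/251964649 + 8*√8738/251964649 ≈ 67600.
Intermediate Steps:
z(n, Q) = √(Q² + n²)
q = 1/(-15891 + 8*√8738) (q = 1/(√((53*8)² + 616²) - 15891) = 1/(√(424² + 379456) - 15891) = 1/(√(179776 + 379456) - 15891) = 1/(√559232 - 15891) = 1/(8*√8738 - 15891) = 1/(-15891 + 8*√8738) ≈ -6.6036e-5)
(-1 - 259)² - q = (-1 - 259)² - (-15891/251964649 - 8*√8738/251964649) = (-260)² + (15891/251964649 + 8*√8738/251964649) = 67600 + (15891/251964649 + 8*√8738/251964649) = 17032810288291/251964649 + 8*√8738/251964649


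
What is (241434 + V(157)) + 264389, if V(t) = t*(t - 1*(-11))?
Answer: 532199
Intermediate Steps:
V(t) = t*(11 + t) (V(t) = t*(t + 11) = t*(11 + t))
(241434 + V(157)) + 264389 = (241434 + 157*(11 + 157)) + 264389 = (241434 + 157*168) + 264389 = (241434 + 26376) + 264389 = 267810 + 264389 = 532199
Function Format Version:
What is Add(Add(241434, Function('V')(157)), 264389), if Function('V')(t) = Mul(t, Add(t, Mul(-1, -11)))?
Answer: 532199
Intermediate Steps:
Function('V')(t) = Mul(t, Add(11, t)) (Function('V')(t) = Mul(t, Add(t, 11)) = Mul(t, Add(11, t)))
Add(Add(241434, Function('V')(157)), 264389) = Add(Add(241434, Mul(157, Add(11, 157))), 264389) = Add(Add(241434, Mul(157, 168)), 264389) = Add(Add(241434, 26376), 264389) = Add(267810, 264389) = 532199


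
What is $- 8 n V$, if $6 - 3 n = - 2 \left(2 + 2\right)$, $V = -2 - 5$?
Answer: $\frac{784}{3} \approx 261.33$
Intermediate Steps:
$V = -7$
$n = \frac{14}{3}$ ($n = 2 - \frac{\left(-2\right) \left(2 + 2\right)}{3} = 2 - \frac{\left(-2\right) 4}{3} = 2 - - \frac{8}{3} = 2 + \frac{8}{3} = \frac{14}{3} \approx 4.6667$)
$- 8 n V = \left(-8\right) \frac{14}{3} \left(-7\right) = \left(- \frac{112}{3}\right) \left(-7\right) = \frac{784}{3}$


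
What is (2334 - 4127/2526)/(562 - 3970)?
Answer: -5891557/8608608 ≈ -0.68438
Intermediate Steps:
(2334 - 4127/2526)/(562 - 3970) = (2334 - 4127*1/2526)/(-3408) = (2334 - 4127/2526)*(-1/3408) = (5891557/2526)*(-1/3408) = -5891557/8608608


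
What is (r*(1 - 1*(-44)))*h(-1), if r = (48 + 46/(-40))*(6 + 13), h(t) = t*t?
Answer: 160227/4 ≈ 40057.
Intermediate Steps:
h(t) = t²
r = 17803/20 (r = (48 + 46*(-1/40))*19 = (48 - 23/20)*19 = (937/20)*19 = 17803/20 ≈ 890.15)
(r*(1 - 1*(-44)))*h(-1) = (17803*(1 - 1*(-44))/20)*(-1)² = (17803*(1 + 44)/20)*1 = ((17803/20)*45)*1 = (160227/4)*1 = 160227/4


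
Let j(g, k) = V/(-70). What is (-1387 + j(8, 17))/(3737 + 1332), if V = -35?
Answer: -2773/10138 ≈ -0.27353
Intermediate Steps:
j(g, k) = 1/2 (j(g, k) = -35/(-70) = -35*(-1/70) = 1/2)
(-1387 + j(8, 17))/(3737 + 1332) = (-1387 + 1/2)/(3737 + 1332) = -2773/2/5069 = -2773/2*1/5069 = -2773/10138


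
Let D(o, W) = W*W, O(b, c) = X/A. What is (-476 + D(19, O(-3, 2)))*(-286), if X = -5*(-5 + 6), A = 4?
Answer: 1085513/8 ≈ 1.3569e+5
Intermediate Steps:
X = -5 (X = -5*1 = -5)
O(b, c) = -5/4
D(o, W) = W²
(-476 + D(19, O(-3, 2)))*(-286) = (-476 + (-5/4)²)*(-286) = (-476 + 25/16)*(-286) = -7591/16*(-286) = 1085513/8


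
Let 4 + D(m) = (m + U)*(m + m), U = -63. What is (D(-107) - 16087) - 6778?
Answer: 13511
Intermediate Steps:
D(m) = -4 + 2*m*(-63 + m) (D(m) = -4 + (m - 63)*(m + m) = -4 + (-63 + m)*(2*m) = -4 + 2*m*(-63 + m))
(D(-107) - 16087) - 6778 = ((-4 - 126*(-107) + 2*(-107)**2) - 16087) - 6778 = ((-4 + 13482 + 2*11449) - 16087) - 6778 = ((-4 + 13482 + 22898) - 16087) - 6778 = (36376 - 16087) - 6778 = 20289 - 6778 = 13511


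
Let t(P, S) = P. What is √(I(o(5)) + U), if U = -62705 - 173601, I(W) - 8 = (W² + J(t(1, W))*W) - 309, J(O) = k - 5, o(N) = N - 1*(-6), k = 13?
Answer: I*√236398 ≈ 486.21*I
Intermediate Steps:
o(N) = 6 + N (o(N) = N + 6 = 6 + N)
J(O) = 8 (J(O) = 13 - 5 = 8)
I(W) = -301 + W² + 8*W (I(W) = 8 + ((W² + 8*W) - 309) = 8 + (-309 + W² + 8*W) = -301 + W² + 8*W)
U = -236306
√(I(o(5)) + U) = √((-301 + (6 + 5)² + 8*(6 + 5)) - 236306) = √((-301 + 11² + 8*11) - 236306) = √((-301 + 121 + 88) - 236306) = √(-92 - 236306) = √(-236398) = I*√236398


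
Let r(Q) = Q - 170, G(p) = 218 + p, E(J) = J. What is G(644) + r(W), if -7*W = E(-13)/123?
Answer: 595825/861 ≈ 692.01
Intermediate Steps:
W = 13/861 (W = -(-13)/(7*123) = -1/7*(-13/123) = 13/861 ≈ 0.015099)
r(Q) = -170 + Q
G(644) + r(W) = (218 + 644) + (-170 + 13/861) = 862 - 146357/861 = 595825/861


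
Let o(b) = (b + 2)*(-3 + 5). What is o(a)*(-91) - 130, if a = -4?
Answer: 234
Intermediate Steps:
o(b) = 4 + 2*b (o(b) = (2 + b)*2 = 4 + 2*b)
o(a)*(-91) - 130 = (4 + 2*(-4))*(-91) - 130 = (4 - 8)*(-91) - 130 = -4*(-91) - 130 = 364 - 130 = 234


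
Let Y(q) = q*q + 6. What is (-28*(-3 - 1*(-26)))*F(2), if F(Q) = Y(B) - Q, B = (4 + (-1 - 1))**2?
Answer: -12880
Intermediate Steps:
B = 4 (B = (4 - 2)**2 = 2**2 = 4)
Y(q) = 6 + q**2 (Y(q) = q**2 + 6 = 6 + q**2)
F(Q) = 22 - Q (F(Q) = (6 + 4**2) - Q = (6 + 16) - Q = 22 - Q)
(-28*(-3 - 1*(-26)))*F(2) = (-28*(-3 - 1*(-26)))*(22 - 1*2) = (-28*(-3 + 26))*(22 - 2) = -28*23*20 = -644*20 = -12880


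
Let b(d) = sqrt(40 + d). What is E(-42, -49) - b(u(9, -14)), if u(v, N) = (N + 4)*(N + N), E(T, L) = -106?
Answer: -106 - 8*sqrt(5) ≈ -123.89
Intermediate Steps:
u(v, N) = 2*N*(4 + N) (u(v, N) = (4 + N)*(2*N) = 2*N*(4 + N))
E(-42, -49) - b(u(9, -14)) = -106 - sqrt(40 + 2*(-14)*(4 - 14)) = -106 - sqrt(40 + 2*(-14)*(-10)) = -106 - sqrt(40 + 280) = -106 - sqrt(320) = -106 - 8*sqrt(5)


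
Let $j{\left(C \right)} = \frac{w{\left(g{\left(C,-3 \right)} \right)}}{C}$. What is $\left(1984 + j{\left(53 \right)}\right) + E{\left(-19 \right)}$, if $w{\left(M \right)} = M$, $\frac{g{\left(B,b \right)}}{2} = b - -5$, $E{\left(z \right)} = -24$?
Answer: $\frac{103884}{53} \approx 1960.1$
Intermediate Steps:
$g{\left(B,b \right)} = 10 + 2 b$ ($g{\left(B,b \right)} = 2 \left(b - -5\right) = 2 \left(b + 5\right) = 2 \left(5 + b\right) = 10 + 2 b$)
$j{\left(C \right)} = \frac{4}{C}$ ($j{\left(C \right)} = \frac{10 + 2 \left(-3\right)}{C} = \frac{10 - 6}{C} = \frac{4}{C}$)
$\left(1984 + j{\left(53 \right)}\right) + E{\left(-19 \right)} = \left(1984 + \frac{4}{53}\right) - 24 = \frac{105156}{53} - 24 = \frac{103884}{53}$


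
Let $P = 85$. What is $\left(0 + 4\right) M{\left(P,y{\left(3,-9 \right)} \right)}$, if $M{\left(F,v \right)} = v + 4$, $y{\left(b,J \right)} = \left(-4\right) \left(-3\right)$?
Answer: $64$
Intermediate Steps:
$y{\left(b,J \right)} = 12$
$M{\left(F,v \right)} = 4 + v$
$\left(0 + 4\right) M{\left(P,y{\left(3,-9 \right)} \right)} = \left(0 + 4\right) \left(4 + 12\right) = 4 \cdot 16 = 64$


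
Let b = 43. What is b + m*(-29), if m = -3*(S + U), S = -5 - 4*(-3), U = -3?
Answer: 391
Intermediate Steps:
S = 7 (S = -5 + 12 = 7)
m = -12 (m = -3*(7 - 3) = -3*4 = -12)
b + m*(-29) = 43 - 12*(-29) = 43 + 348 = 391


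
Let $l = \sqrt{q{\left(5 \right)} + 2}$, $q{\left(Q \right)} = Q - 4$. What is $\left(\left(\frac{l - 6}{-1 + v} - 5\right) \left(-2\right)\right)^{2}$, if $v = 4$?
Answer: $\frac{592}{3} - \frac{56 \sqrt{3}}{3} \approx 165.0$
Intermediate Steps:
$q{\left(Q \right)} = -4 + Q$
$l = \sqrt{3}$ ($l = \sqrt{\left(-4 + 5\right) + 2} = \sqrt{1 + 2} = \sqrt{3} \approx 1.732$)
$\left(\left(\frac{l - 6}{-1 + v} - 5\right) \left(-2\right)\right)^{2} = \left(\left(\frac{\sqrt{3} - 6}{-1 + 4} - 5\right) \left(-2\right)\right)^{2} = \left(\left(\frac{\sqrt{3} - 6}{3} - 5\right) \left(-2\right)\right)^{2} = \left(\left(\left(\sqrt{3} - 6\right) \frac{1}{3} - 5\right) \left(-2\right)\right)^{2} = \left(\left(\left(-6 + \sqrt{3}\right) \frac{1}{3} - 5\right) \left(-2\right)\right)^{2} = \left(\left(\left(-2 + \frac{\sqrt{3}}{3}\right) - 5\right) \left(-2\right)\right)^{2} = \left(\left(-7 + \frac{\sqrt{3}}{3}\right) \left(-2\right)\right)^{2} = \left(14 - \frac{2 \sqrt{3}}{3}\right)^{2}$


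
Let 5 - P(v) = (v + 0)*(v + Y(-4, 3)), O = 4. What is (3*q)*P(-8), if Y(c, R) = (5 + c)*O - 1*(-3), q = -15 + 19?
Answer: -36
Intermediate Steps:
q = 4
Y(c, R) = 23 + 4*c (Y(c, R) = (5 + c)*4 - 1*(-3) = (20 + 4*c) + 3 = 23 + 4*c)
P(v) = 5 - v*(7 + v) (P(v) = 5 - (v + 0)*(v + (23 + 4*(-4))) = 5 - v*(v + (23 - 16)) = 5 - v*(v + 7) = 5 - v*(7 + v))
(3*q)*P(-8) = (3*4)*(5 - 1*(-8)² - 7*(-8)) = 12*(5 - 1*64 + 56) = 12*(5 - 64 + 56) = 12*(-3) = -36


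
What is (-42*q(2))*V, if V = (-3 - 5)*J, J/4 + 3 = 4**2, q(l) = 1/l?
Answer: 8736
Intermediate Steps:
q(l) = 1/l
J = 52 (J = -12 + 4*4**2 = -12 + 4*16 = -12 + 64 = 52)
V = -416 (V = (-3 - 5)*52 = -8*52 = -416)
(-42*q(2))*V = -42/2*(-416) = -42*1/2*(-416) = -21*(-416) = 8736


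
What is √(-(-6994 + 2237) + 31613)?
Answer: √36370 ≈ 190.71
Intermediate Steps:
√(-(-6994 + 2237) + 31613) = √(-1*(-4757) + 31613) = √(4757 + 31613) = √36370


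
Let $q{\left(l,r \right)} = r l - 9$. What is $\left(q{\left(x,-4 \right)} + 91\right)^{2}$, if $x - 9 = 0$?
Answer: $2116$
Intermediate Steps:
$x = 9$ ($x = 9 + 0 = 9$)
$q{\left(l,r \right)} = -9 + l r$ ($q{\left(l,r \right)} = l r - 9 = -9 + l r$)
$\left(q{\left(x,-4 \right)} + 91\right)^{2} = \left(\left(-9 + 9 \left(-4\right)\right) + 91\right)^{2} = \left(\left(-9 - 36\right) + 91\right)^{2} = \left(-45 + 91\right)^{2} = 46^{2} = 2116$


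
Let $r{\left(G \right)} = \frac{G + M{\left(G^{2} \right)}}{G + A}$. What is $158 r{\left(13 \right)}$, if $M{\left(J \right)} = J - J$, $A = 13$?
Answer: $79$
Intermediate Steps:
$M{\left(J \right)} = 0$
$r{\left(G \right)} = \frac{G}{13 + G}$ ($r{\left(G \right)} = \frac{G + 0}{G + 13} = \frac{G}{13 + G}$)
$158 r{\left(13 \right)} = 158 \frac{13}{13 + 13} = 158 \cdot \frac{13}{26} = 158 \cdot 13 \cdot \frac{1}{26} = 158 \cdot \frac{1}{2} = 79$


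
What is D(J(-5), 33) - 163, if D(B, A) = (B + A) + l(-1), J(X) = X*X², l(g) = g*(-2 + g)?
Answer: -252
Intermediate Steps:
J(X) = X³
D(B, A) = 3 + A + B (D(B, A) = (B + A) - (-2 - 1) = (A + B) - 1*(-3) = (A + B) + 3 = 3 + A + B)
D(J(-5), 33) - 163 = (3 + 33 + (-5)³) - 163 = (3 + 33 - 125) - 163 = -89 - 163 = -252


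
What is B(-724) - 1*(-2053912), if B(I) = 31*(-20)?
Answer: 2053292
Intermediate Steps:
B(I) = -620
B(-724) - 1*(-2053912) = -620 - 1*(-2053912) = -620 + 2053912 = 2053292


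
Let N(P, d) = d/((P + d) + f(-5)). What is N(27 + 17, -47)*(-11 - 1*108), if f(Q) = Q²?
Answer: 5593/22 ≈ 254.23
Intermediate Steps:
N(P, d) = d/(25 + P + d) (N(P, d) = d/((P + d) + (-5)²) = d/((P + d) + 25) = d/(25 + P + d))
N(27 + 17, -47)*(-11 - 1*108) = (-47/(25 + (27 + 17) - 47))*(-11 - 1*108) = (-47/(25 + 44 - 47))*(-11 - 108) = -47/22*(-119) = 5593/22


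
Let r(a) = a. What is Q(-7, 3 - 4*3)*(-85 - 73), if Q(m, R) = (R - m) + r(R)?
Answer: 1738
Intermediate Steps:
Q(m, R) = -m + 2*R (Q(m, R) = (R - m) + R = -m + 2*R)
Q(-7, 3 - 4*3)*(-85 - 73) = (-1*(-7) + 2*(3 - 4*3))*(-85 - 73) = (7 + 2*(3 - 12))*(-158) = (7 + 2*(-9))*(-158) = (7 - 18)*(-158) = -11*(-158) = 1738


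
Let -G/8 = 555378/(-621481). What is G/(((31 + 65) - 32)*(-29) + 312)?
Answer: -555378/119945833 ≈ -0.0046302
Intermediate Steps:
G = 4443024/621481 (G = -4443024/(-621481) = -4443024*(-1)/621481 = -8*(-555378/621481) = 4443024/621481 ≈ 7.1491)
G/(((31 + 65) - 32)*(-29) + 312) = 4443024/(621481*(((31 + 65) - 32)*(-29) + 312)) = 4443024/(621481*((96 - 32)*(-29) + 312)) = 4443024/(621481*(64*(-29) + 312)) = 4443024/(621481*(-1856 + 312)) = (4443024/621481)/(-1544) = (4443024/621481)*(-1/1544) = -555378/119945833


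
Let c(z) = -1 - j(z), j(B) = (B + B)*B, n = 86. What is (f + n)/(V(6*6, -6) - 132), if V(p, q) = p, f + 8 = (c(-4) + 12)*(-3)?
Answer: -47/32 ≈ -1.4688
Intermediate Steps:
j(B) = 2*B² (j(B) = (2*B)*B = 2*B²)
c(z) = -1 - 2*z²
f = 55 (f = -8 + ((-1 - 2*(-4)²) + 12)*(-3) = -8 + ((-1 - 2*16) + 12)*(-3) = -8 + ((-1 - 32) + 12)*(-3) = -8 + (-33 + 12)*(-3) = -8 - 21*(-3) = -8 + 63 = 55)
(f + n)/(V(6*6, -6) - 132) = (55 + 86)/(6*6 - 132) = 141/(36 - 132) = 141/(-96) = 141*(-1/96) = -47/32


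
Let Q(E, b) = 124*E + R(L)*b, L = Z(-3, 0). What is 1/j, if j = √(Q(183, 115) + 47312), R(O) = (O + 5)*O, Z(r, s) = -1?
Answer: √17386/34772 ≈ 0.0037920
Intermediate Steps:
L = -1
R(O) = O*(5 + O) (R(O) = (5 + O)*O = O*(5 + O))
Q(E, b) = -4*b + 124*E (Q(E, b) = 124*E + (-(5 - 1))*b = 124*E + (-1*4)*b = 124*E - 4*b = -4*b + 124*E)
j = 2*√17386 (j = √((-4*115 + 124*183) + 47312) = √((-460 + 22692) + 47312) = √(22232 + 47312) = √69544 = 2*√17386 ≈ 263.71)
1/j = 1/(2*√17386) = √17386/34772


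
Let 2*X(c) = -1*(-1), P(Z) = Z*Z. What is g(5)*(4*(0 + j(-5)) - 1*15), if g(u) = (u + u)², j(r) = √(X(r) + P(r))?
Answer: -1500 + 200*√102 ≈ 519.90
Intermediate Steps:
P(Z) = Z²
X(c) = ½ (X(c) = (-1*(-1))/2 = (½)*1 = ½)
j(r) = √(½ + r²)
g(u) = 4*u² (g(u) = (2*u)² = 4*u²)
g(5)*(4*(0 + j(-5)) - 1*15) = (4*5²)*(4*(0 + √(2 + 4*(-5)²)/2) - 1*15) = (4*25)*(4*(0 + √(2 + 4*25)/2) - 15) = 100*(4*(0 + √(2 + 100)/2) - 15) = 100*(4*(0 + √102/2) - 15) = 100*(4*(√102/2) - 15) = 100*(2*√102 - 15) = 100*(-15 + 2*√102) = -1500 + 200*√102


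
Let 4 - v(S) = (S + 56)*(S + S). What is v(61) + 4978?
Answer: -9292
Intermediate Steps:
v(S) = 4 - 2*S*(56 + S) (v(S) = 4 - (S + 56)*(S + S) = 4 - (56 + S)*2*S = 4 - 2*S*(56 + S))
v(61) + 4978 = (4 - 112*61 - 2*61**2) + 4978 = (4 - 6832 - 2*3721) + 4978 = (4 - 6832 - 7442) + 4978 = -14270 + 4978 = -9292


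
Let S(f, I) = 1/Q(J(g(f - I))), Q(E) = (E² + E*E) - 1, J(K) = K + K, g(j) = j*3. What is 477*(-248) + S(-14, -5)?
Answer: -689783975/5831 ≈ -1.1830e+5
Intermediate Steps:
g(j) = 3*j
J(K) = 2*K
Q(E) = -1 + 2*E² (Q(E) = (E² + E²) - 1 = 2*E² - 1 = -1 + 2*E²)
S(f, I) = 1/(-1 + 2*(-6*I + 6*f)²) (S(f, I) = 1/(-1 + 2*(2*(3*(f - I)))²) = 1/(-1 + 2*(2*(-3*I + 3*f))²) = 1/(-1 + 2*(-6*I + 6*f)²))
477*(-248) + S(-14, -5) = 477*(-248) + 1/(-1 + 72*(-5 - 1*(-14))²) = -118296 + 1/(-1 + 72*(-5 + 14)²) = -118296 + 1/(-1 + 72*9²) = -118296 + 1/(-1 + 72*81) = -118296 + 1/(-1 + 5832) = -118296 + 1/5831 = -689783975/5831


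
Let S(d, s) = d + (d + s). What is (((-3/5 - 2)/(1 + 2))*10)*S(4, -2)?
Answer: -52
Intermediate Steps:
S(d, s) = s + 2*d
(((-3/5 - 2)/(1 + 2))*10)*S(4, -2) = (((-3/5 - 2)/(1 + 2))*10)*(-2 + 2*4) = (((-3*1/5 - 2)/3)*10)*(-2 + 8) = (((-3/5 - 2)*(1/3))*10)*6 = (-13/5*1/3*10)*6 = -13/15*10*6 = -26/3*6 = -52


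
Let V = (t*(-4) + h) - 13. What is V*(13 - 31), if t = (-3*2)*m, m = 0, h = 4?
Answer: 162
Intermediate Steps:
t = 0 (t = -3*2*0 = -6*0 = 0)
V = -9 (V = (0*(-4) + 4) - 13 = (0 + 4) - 13 = 4 - 13 = -9)
V*(13 - 31) = -9*(13 - 31) = -9*(-18) = 162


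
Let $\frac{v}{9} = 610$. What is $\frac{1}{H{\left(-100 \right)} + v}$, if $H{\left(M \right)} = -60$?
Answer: $\frac{1}{5430} \approx 0.00018416$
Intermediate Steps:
$v = 5490$ ($v = 9 \cdot 610 = 5490$)
$\frac{1}{H{\left(-100 \right)} + v} = \frac{1}{-60 + 5490} = \frac{1}{5430}$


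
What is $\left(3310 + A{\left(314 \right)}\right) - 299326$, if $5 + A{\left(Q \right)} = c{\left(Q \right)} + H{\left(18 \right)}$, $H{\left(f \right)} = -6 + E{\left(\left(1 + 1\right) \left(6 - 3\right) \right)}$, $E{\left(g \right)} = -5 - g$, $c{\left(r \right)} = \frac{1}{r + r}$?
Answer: $- \frac{185911863}{628} \approx -2.9604 \cdot 10^{5}$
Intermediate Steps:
$c{\left(r \right)} = \frac{1}{2 r}$
$H{\left(f \right)} = -17$ ($H{\left(f \right)} = -6 - \left(5 + \left(1 + 1\right) \left(6 - 3\right)\right) = -6 - \left(5 + 2 \cdot 3\right) = -6 - 11 = -17$)
$A{\left(Q \right)} = -22 + \frac{1}{2 Q}$ ($A{\left(Q \right)} = -5 - \left(17 - \frac{1}{2 Q}\right) = -22 + \frac{1}{2 Q}$)
$\left(3310 + A{\left(314 \right)}\right) - 299326 = \left(3310 - \left(22 - \frac{1}{2 \cdot 314}\right)\right) - 299326 = \left(3310 + \left(-22 + \frac{1}{2} \cdot \frac{1}{314}\right)\right) - 299326 = \left(3310 + \left(-22 + \frac{1}{628}\right)\right) - 299326 = \left(3310 - \frac{13815}{628}\right) - 299326 = \frac{2064865}{628} - 299326 = - \frac{185911863}{628}$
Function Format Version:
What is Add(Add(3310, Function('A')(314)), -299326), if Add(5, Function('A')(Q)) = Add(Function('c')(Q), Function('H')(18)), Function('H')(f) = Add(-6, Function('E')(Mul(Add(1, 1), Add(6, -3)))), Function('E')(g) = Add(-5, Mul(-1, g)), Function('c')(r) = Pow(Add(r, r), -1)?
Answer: Rational(-185911863, 628) ≈ -2.9604e+5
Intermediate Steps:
Function('c')(r) = Mul(Rational(1, 2), Pow(r, -1)) (Function('c')(r) = Pow(Mul(2, r), -1) = Mul(Rational(1, 2), Pow(r, -1)))
Function('H')(f) = -17 (Function('H')(f) = Add(-6, Add(-5, Mul(-1, Mul(Add(1, 1), Add(6, -3))))) = Add(-6, Add(-5, Mul(-1, Mul(2, 3)))) = Add(-6, Add(-5, Mul(-1, 6))) = Add(-6, Add(-5, -6)) = Add(-6, -11) = -17)
Function('A')(Q) = Add(-22, Mul(Rational(1, 2), Pow(Q, -1))) (Function('A')(Q) = Add(-5, Add(Mul(Rational(1, 2), Pow(Q, -1)), -17)) = Add(-5, Add(-17, Mul(Rational(1, 2), Pow(Q, -1)))) = Add(-22, Mul(Rational(1, 2), Pow(Q, -1))))
Add(Add(3310, Function('A')(314)), -299326) = Add(Add(3310, Add(-22, Mul(Rational(1, 2), Pow(314, -1)))), -299326) = Add(Add(3310, Add(-22, Mul(Rational(1, 2), Rational(1, 314)))), -299326) = Add(Add(3310, Add(-22, Rational(1, 628))), -299326) = Add(Add(3310, Rational(-13815, 628)), -299326) = Add(Rational(2064865, 628), -299326) = Rational(-185911863, 628)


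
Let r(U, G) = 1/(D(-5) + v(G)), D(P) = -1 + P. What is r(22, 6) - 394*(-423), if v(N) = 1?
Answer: 833309/5 ≈ 1.6666e+5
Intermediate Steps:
r(U, G) = -⅕ (r(U, G) = 1/((-1 - 5) + 1) = 1/(-6 + 1) = 1/(-5) = -⅕)
r(22, 6) - 394*(-423) = -⅕ - 394*(-423) = -⅕ + 166662 = 833309/5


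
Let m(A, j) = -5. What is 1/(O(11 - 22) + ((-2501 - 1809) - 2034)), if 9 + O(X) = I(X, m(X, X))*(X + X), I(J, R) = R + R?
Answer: -1/6133 ≈ -0.00016305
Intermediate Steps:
I(J, R) = 2*R
O(X) = -9 - 20*X (O(X) = -9 + (2*(-5))*(X + X) = -9 - 20*X)
1/(O(11 - 22) + ((-2501 - 1809) - 2034)) = 1/((-9 - 20*(11 - 22)) + ((-2501 - 1809) - 2034)) = 1/((-9 - 20*(-11)) + (-4310 - 2034)) = 1/((-9 + 220) - 6344) = 1/(211 - 6344) = 1/(-6133) = -1/6133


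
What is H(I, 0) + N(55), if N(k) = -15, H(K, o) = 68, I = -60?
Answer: 53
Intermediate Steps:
H(I, 0) + N(55) = 68 - 15 = 53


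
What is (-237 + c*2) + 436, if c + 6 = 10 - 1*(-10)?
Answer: 227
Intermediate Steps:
c = 14 (c = -6 + (10 - 1*(-10)) = -6 + (10 + 10) = -6 + 20 = 14)
(-237 + c*2) + 436 = (-237 + 14*2) + 436 = (-237 + 28) + 436 = -209 + 436 = 227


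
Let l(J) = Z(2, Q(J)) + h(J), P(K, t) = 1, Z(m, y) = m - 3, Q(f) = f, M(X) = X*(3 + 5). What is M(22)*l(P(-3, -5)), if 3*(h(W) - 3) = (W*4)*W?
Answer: 1760/3 ≈ 586.67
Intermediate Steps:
M(X) = 8*X (M(X) = X*8 = 8*X)
Z(m, y) = -3 + m
h(W) = 3 + 4*W**2/3 (h(W) = 3 + ((W*4)*W)/3 = 3 + ((4*W)*W)/3 = 3 + (4*W**2)/3 = 3 + 4*W**2/3)
l(J) = 2 + 4*J**2/3 (l(J) = (-3 + 2) + (3 + 4*J**2/3) = -1 + (3 + 4*J**2/3) = 2 + 4*J**2/3)
M(22)*l(P(-3, -5)) = (8*22)*(2 + (4/3)*1**2) = 176*(2 + (4/3)*1) = 176*(2 + 4/3) = 176*(10/3) = 1760/3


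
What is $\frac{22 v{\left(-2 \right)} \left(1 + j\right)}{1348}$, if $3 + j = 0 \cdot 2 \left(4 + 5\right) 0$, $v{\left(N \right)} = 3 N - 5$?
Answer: $\frac{121}{337} \approx 0.35905$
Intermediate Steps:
$v{\left(N \right)} = -5 + 3 N$
$j = -3$ ($j = -3 + 0 \cdot 2 \left(4 + 5\right) 0 = -3 + 0 \cdot 9 \cdot 0 = -3 + 0 \cdot 0 = -3 + 0 = -3$)
$\frac{22 v{\left(-2 \right)} \left(1 + j\right)}{1348} = \frac{22 \left(-5 + 3 \left(-2\right)\right) \left(1 - 3\right)}{1348} = 22 \left(-5 - 6\right) \left(-2\right) \frac{1}{1348} = 22 \left(-11\right) \left(-2\right) \frac{1}{1348} = \left(-242\right) \left(-2\right) \frac{1}{1348} = 484 \cdot \frac{1}{1348} = \frac{121}{337}$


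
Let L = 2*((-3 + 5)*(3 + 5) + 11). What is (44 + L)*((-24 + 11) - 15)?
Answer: -2744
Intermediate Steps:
L = 54 (L = 2*(2*8 + 11) = 2*(16 + 11) = 2*27 = 54)
(44 + L)*((-24 + 11) - 15) = (44 + 54)*((-24 + 11) - 15) = 98*(-13 - 15) = 98*(-28) = -2744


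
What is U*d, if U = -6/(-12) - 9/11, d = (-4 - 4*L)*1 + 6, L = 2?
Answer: 21/11 ≈ 1.9091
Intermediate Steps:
d = -6 (d = (-4 - 4*2)*1 + 6 = (-4 - 8)*1 + 6 = -12*1 + 6 = -12 + 6 = -6)
U = -7/22 (U = -6*(-1/12) - 9*1/11 = ½ - 9/11 = -7/22 ≈ -0.31818)
U*d = -7/22*(-6) = 21/11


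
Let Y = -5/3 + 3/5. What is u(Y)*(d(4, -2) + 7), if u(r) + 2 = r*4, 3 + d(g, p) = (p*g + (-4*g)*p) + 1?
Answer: -2726/15 ≈ -181.73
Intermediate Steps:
Y = -16/15 (Y = -5*1/3 + 3*(1/5) = -5/3 + 3/5 = -16/15 ≈ -1.0667)
d(g, p) = -2 - 3*g*p (d(g, p) = -3 + ((p*g + (-4*g)*p) + 1) = -3 + ((g*p - 4*g*p) + 1) = -3 + (-3*g*p + 1) = -3 + (1 - 3*g*p) = -2 - 3*g*p)
u(r) = -2 + 4*r (u(r) = -2 + r*4 = -2 + 4*r)
u(Y)*(d(4, -2) + 7) = (-2 + 4*(-16/15))*((-2 - 3*4*(-2)) + 7) = (-2 - 64/15)*((-2 + 24) + 7) = -94*(22 + 7)/15 = -94/15*29 = -2726/15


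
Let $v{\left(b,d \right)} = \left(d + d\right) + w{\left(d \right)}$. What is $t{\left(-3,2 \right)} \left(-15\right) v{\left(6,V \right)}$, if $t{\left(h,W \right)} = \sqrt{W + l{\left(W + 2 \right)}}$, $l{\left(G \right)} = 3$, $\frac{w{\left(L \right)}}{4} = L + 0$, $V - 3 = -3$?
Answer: $0$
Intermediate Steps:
$V = 0$ ($V = 3 - 3 = 0$)
$w{\left(L \right)} = 4 L$ ($w{\left(L \right)} = 4 \left(L + 0\right) = 4 L$)
$v{\left(b,d \right)} = 6 d$ ($v{\left(b,d \right)} = \left(d + d\right) + 4 d = 2 d + 4 d = 6 d$)
$t{\left(h,W \right)} = \sqrt{3 + W}$ ($t{\left(h,W \right)} = \sqrt{W + 3} = \sqrt{3 + W}$)
$t{\left(-3,2 \right)} \left(-15\right) v{\left(6,V \right)} = \sqrt{3 + 2} \left(-15\right) 6 \cdot 0 = \sqrt{5} \left(-15\right) 0 = - 15 \sqrt{5} \cdot 0 = 0$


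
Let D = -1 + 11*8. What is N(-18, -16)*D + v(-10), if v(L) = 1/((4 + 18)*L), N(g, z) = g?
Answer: -344521/220 ≈ -1566.0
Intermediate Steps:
D = 87 (D = -1 + 88 = 87)
v(L) = 1/(22*L)
N(-18, -16)*D + v(-10) = -18*87 + (1/22)/(-10) = -1566 + (1/22)*(-⅒) = -1566 - 1/220 = -344521/220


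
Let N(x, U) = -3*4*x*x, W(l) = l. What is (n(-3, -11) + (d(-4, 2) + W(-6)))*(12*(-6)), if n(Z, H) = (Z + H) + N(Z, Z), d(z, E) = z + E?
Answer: 9360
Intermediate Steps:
N(x, U) = -12*x²
d(z, E) = E + z
n(Z, H) = H + Z - 12*Z² (n(Z, H) = (Z + H) - 12*Z² = (H + Z) - 12*Z² = H + Z - 12*Z²)
(n(-3, -11) + (d(-4, 2) + W(-6)))*(12*(-6)) = ((-11 - 3 - 12*(-3)²) + ((2 - 4) - 6))*(12*(-6)) = ((-11 - 3 - 12*9) + (-2 - 6))*(-72) = ((-11 - 3 - 108) - 8)*(-72) = (-122 - 8)*(-72) = -130*(-72) = 9360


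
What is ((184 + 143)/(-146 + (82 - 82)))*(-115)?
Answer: 37605/146 ≈ 257.57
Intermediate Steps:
((184 + 143)/(-146 + (82 - 82)))*(-115) = (327/(-146 + 0))*(-115) = (327/(-146))*(-115) = (327*(-1/146))*(-115) = -327/146*(-115) = 37605/146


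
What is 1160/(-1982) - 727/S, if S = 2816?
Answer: -2353737/2790656 ≈ -0.84344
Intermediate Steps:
1160/(-1982) - 727/S = 1160/(-1982) - 727/2816 = 1160*(-1/1982) - 727*1/2816 = -580/991 - 727/2816 = -2353737/2790656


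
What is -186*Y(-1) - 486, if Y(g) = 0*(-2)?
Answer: -486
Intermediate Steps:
Y(g) = 0
-186*Y(-1) - 486 = -186*0 - 486 = 0 - 486 = -486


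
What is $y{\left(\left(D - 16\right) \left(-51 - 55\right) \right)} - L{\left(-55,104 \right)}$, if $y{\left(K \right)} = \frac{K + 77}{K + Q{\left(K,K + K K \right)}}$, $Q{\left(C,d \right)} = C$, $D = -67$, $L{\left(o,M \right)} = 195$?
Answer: $- \frac{3422345}{17596} \approx -194.5$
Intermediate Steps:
$y{\left(K \right)} = \frac{77 + K}{2 K}$ ($y{\left(K \right)} = \frac{K + 77}{K + K} = \frac{77 + K}{2 K}$)
$y{\left(\left(D - 16\right) \left(-51 - 55\right) \right)} - L{\left(-55,104 \right)} = \frac{77 + \left(-67 - 16\right) \left(-51 - 55\right)}{2 \left(-67 - 16\right) \left(-51 - 55\right)} - 195 = \frac{77 - -8798}{2 \left(\left(-83\right) \left(-106\right)\right)} - 195 = \frac{77 + 8798}{2 \cdot 8798} - 195 = \frac{1}{2} \cdot \frac{1}{8798} \cdot 8875 - 195 = \frac{8875}{17596} - 195 = - \frac{3422345}{17596}$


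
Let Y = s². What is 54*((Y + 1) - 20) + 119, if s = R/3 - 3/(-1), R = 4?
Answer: 107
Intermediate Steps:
s = 13/3 (s = 4/3 - 3/(-1) = 4*(⅓) - 3*(-1) = 4/3 + 3 = 13/3 ≈ 4.3333)
Y = 169/9 (Y = (13/3)² = 169/9 ≈ 18.778)
54*((Y + 1) - 20) + 119 = 54*((169/9 + 1) - 20) + 119 = 54*(178/9 - 20) + 119 = 54*(-2/9) + 119 = -12 + 119 = 107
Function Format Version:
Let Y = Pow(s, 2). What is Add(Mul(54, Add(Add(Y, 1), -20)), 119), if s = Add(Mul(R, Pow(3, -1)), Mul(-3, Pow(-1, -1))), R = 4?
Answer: 107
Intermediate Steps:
s = Rational(13, 3) (s = Add(Mul(4, Pow(3, -1)), Mul(-3, Pow(-1, -1))) = Add(Mul(4, Rational(1, 3)), Mul(-3, -1)) = Add(Rational(4, 3), 3) = Rational(13, 3) ≈ 4.3333)
Y = Rational(169, 9) (Y = Pow(Rational(13, 3), 2) = Rational(169, 9) ≈ 18.778)
Add(Mul(54, Add(Add(Y, 1), -20)), 119) = Add(Mul(54, Add(Add(Rational(169, 9), 1), -20)), 119) = Add(Mul(54, Add(Rational(178, 9), -20)), 119) = Add(Mul(54, Rational(-2, 9)), 119) = Add(-12, 119) = 107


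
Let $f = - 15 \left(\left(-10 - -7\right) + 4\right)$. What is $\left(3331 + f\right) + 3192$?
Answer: $6508$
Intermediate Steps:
$f = -15$ ($f = - 15 \left(\left(-10 + 7\right) + 4\right) = - 15 \left(-3 + 4\right) = \left(-15\right) 1 = -15$)
$\left(3331 + f\right) + 3192 = \left(3331 - 15\right) + 3192 = 3316 + 3192 = 6508$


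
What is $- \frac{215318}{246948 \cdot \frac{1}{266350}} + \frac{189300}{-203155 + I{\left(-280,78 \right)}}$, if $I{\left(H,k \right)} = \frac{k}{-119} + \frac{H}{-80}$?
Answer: $- \frac{693223347510306025}{2984997099981} \approx -2.3224 \cdot 10^{5}$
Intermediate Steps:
$I{\left(H,k \right)} = - \frac{H}{80} - \frac{k}{119}$ ($I{\left(H,k \right)} = k \left(- \frac{1}{119}\right) + H \left(- \frac{1}{80}\right) = - \frac{k}{119} - \frac{H}{80} = - \frac{H}{80} - \frac{k}{119}$)
$- \frac{215318}{246948 \cdot \frac{1}{266350}} + \frac{189300}{-203155 + I{\left(-280,78 \right)}} = - \frac{215318}{246948 \cdot \frac{1}{266350}} + \frac{189300}{-203155 - - \frac{677}{238}} = - \frac{215318}{246948 \cdot \frac{1}{266350}} + \frac{189300}{-203155 + \left(\frac{7}{2} - \frac{78}{119}\right)} = - \frac{215318}{\frac{123474}{133175}} + \frac{189300}{-203155 + \frac{677}{238}} = \left(-215318\right) \frac{133175}{123474} + \frac{189300}{- \frac{48350213}{238}} = - \frac{14337487325}{61737} + 189300 \left(- \frac{238}{48350213}\right) = - \frac{14337487325}{61737} - \frac{45053400}{48350213} = - \frac{693223347510306025}{2984997099981}$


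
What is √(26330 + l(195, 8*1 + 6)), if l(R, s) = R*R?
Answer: √64355 ≈ 253.68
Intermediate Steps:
l(R, s) = R²
√(26330 + l(195, 8*1 + 6)) = √(26330 + 195²) = √(26330 + 38025) = √64355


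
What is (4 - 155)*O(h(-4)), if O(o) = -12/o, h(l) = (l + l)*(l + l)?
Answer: 453/16 ≈ 28.313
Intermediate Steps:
h(l) = 4*l² (h(l) = (2*l)*(2*l) = 4*l²)
(4 - 155)*O(h(-4)) = (4 - 155)*(-12/(4*(-4)²)) = -(-1812)/(4*16) = -(-1812)/64 = -151*(-3/16) = 453/16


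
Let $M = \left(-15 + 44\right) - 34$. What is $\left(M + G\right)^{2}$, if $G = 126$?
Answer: $14641$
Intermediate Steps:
$M = -5$ ($M = 29 - 34 = -5$)
$\left(M + G\right)^{2} = \left(-5 + 126\right)^{2} = 121^{2} = 14641$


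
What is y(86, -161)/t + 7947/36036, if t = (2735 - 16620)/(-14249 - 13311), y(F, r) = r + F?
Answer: -1652801509/11119108 ≈ -148.65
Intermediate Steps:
y(F, r) = F + r
t = 2777/5512 (t = -13885/(-27560) = -13885*(-1/27560) = 2777/5512 ≈ 0.50381)
y(86, -161)/t + 7947/36036 = (86 - 161)/(2777/5512) + 7947/36036 = -75*5512/2777 + 7947*(1/36036) = -413400/2777 + 883/4004 = -1652801509/11119108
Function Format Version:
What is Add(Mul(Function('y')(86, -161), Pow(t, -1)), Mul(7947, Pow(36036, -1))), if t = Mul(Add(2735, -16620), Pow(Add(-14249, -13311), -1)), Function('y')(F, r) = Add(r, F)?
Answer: Rational(-1652801509, 11119108) ≈ -148.65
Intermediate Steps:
Function('y')(F, r) = Add(F, r)
t = Rational(2777, 5512) (t = Mul(-13885, Pow(-27560, -1)) = Mul(-13885, Rational(-1, 27560)) = Rational(2777, 5512) ≈ 0.50381)
Add(Mul(Function('y')(86, -161), Pow(t, -1)), Mul(7947, Pow(36036, -1))) = Add(Mul(Add(86, -161), Pow(Rational(2777, 5512), -1)), Mul(7947, Pow(36036, -1))) = Add(Mul(-75, Rational(5512, 2777)), Mul(7947, Rational(1, 36036))) = Add(Rational(-413400, 2777), Rational(883, 4004)) = Rational(-1652801509, 11119108)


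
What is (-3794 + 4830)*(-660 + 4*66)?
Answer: -410256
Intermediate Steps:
(-3794 + 4830)*(-660 + 4*66) = 1036*(-660 + 264) = 1036*(-396) = -410256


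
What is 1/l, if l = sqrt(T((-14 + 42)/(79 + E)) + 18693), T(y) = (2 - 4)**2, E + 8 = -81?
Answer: sqrt(18697)/18697 ≈ 0.0073133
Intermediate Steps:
E = -89 (E = -8 - 81 = -89)
T(y) = 4 (T(y) = (-2)**2 = 4)
l = sqrt(18697) (l = sqrt(4 + 18693) = sqrt(18697) ≈ 136.74)
1/l = 1/(sqrt(18697)) = sqrt(18697)/18697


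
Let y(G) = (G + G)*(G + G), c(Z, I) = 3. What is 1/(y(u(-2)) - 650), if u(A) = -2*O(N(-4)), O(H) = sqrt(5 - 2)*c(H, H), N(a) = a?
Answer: -1/218 ≈ -0.0045872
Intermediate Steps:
O(H) = 3*sqrt(3) (O(H) = sqrt(5 - 2)*3 = sqrt(3)*3 = 3*sqrt(3))
u(A) = -6*sqrt(3)
y(G) = 4*G**2 (y(G) = (2*G)*(2*G) = 4*G**2)
1/(y(u(-2)) - 650) = 1/(4*(-6*sqrt(3))**2 - 650) = 1/(4*108 - 650) = 1/(432 - 650) = 1/(-218) = -1/218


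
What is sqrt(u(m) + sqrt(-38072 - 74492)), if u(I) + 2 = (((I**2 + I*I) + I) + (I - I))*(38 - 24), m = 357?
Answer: sqrt(3573568 + 2*I*sqrt(28141)) ≈ 1890.4 + 0.089*I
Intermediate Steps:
u(I) = -2 + 14*I + 28*I**2 (u(I) = -2 + (((I**2 + I*I) + I) + (I - I))*(38 - 24) = -2 + (((I**2 + I**2) + I) + 0)*14 = -2 + ((2*I**2 + I) + 0)*14 = -2 + ((I + 2*I**2) + 0)*14 = -2 + (I + 2*I**2)*14 = -2 + (14*I + 28*I**2) = -2 + 14*I + 28*I**2)
sqrt(u(m) + sqrt(-38072 - 74492)) = sqrt((-2 + 14*357 + 28*357**2) + sqrt(-38072 - 74492)) = sqrt((-2 + 4998 + 28*127449) + sqrt(-112564)) = sqrt((-2 + 4998 + 3568572) + 2*I*sqrt(28141)) = sqrt(3573568 + 2*I*sqrt(28141))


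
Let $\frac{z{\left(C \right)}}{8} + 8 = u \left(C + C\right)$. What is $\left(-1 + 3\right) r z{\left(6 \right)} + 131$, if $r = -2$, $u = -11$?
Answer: $4611$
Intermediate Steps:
$z{\left(C \right)} = -64 - 176 C$ ($z{\left(C \right)} = -64 + 8 \left(- 11 \left(C + C\right)\right) = -64 + 8 \left(- 11 \cdot 2 C\right) = -64 + 8 \left(- 22 C\right) = -64 - 176 C$)
$\left(-1 + 3\right) r z{\left(6 \right)} + 131 = \left(-1 + 3\right) \left(-2\right) \left(-64 - 1056\right) + 131 = 2 \left(-2\right) \left(-64 - 1056\right) + 131 = \left(-4\right) \left(-1120\right) + 131 = 4480 + 131 = 4611$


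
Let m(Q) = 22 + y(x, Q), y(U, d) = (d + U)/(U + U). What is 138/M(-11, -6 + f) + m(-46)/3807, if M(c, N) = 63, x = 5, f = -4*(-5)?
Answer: 584993/266490 ≈ 2.1952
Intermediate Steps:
f = 20
y(U, d) = (U + d)/(2*U) (y(U, d) = (U + d)/((2*U)) = (U + d)*(1/(2*U)) = (U + d)/(2*U))
m(Q) = 45/2 + Q/10 (m(Q) = 22 + (½)*(5 + Q)/5 = 22 + (½)*(⅕)*(5 + Q) = 22 + (½ + Q/10) = 45/2 + Q/10)
138/M(-11, -6 + f) + m(-46)/3807 = 138/63 + (45/2 + (⅒)*(-46))/3807 = 138*(1/63) + (45/2 - 23/5)*(1/3807) = 46/21 + (179/10)*(1/3807) = 46/21 + 179/38070 = 584993/266490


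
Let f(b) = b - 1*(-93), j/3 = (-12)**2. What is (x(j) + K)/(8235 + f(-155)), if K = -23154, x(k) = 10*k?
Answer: -18834/8173 ≈ -2.3044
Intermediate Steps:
j = 432 (j = 3*(-12)**2 = 3*144 = 432)
f(b) = 93 + b (f(b) = b + 93 = 93 + b)
(x(j) + K)/(8235 + f(-155)) = (10*432 - 23154)/(8235 + (93 - 155)) = (4320 - 23154)/(8235 - 62) = -18834/8173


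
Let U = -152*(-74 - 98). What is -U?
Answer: -26144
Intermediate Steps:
U = 26144 (U = -152*(-172) = 26144)
-U = -1*26144 = -26144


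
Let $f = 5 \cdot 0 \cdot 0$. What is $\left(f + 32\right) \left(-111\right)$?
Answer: $-3552$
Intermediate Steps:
$f = 0$ ($f = 0 \cdot 0 = 0$)
$\left(f + 32\right) \left(-111\right) = \left(0 + 32\right) \left(-111\right) = 32 \left(-111\right) = -3552$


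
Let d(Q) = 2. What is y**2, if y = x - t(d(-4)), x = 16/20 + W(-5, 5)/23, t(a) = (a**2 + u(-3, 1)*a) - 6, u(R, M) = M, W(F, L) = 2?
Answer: 10404/13225 ≈ 0.78669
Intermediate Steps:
t(a) = -6 + a + a**2 (t(a) = (a**2 + 1*a) - 6 = (a**2 + a) - 6 = (a + a**2) - 6 = -6 + a + a**2)
x = 102/115 (x = 16/20 + 2/23 = 16*(1/20) + 2*(1/23) = 4/5 + 2/23 = 102/115 ≈ 0.88696)
y = 102/115 (y = 102/115 - (-6 + 2 + 2**2) = 102/115 - (-6 + 2 + 4) = 102/115 - 1*0 = 102/115 + 0 = 102/115 ≈ 0.88696)
y**2 = (102/115)**2 = 10404/13225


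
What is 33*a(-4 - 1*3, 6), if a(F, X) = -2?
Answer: -66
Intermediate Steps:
33*a(-4 - 1*3, 6) = 33*(-2) = -66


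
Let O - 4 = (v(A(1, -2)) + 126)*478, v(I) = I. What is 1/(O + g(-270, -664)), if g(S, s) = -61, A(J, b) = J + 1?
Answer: 1/61127 ≈ 1.6359e-5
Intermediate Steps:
A(J, b) = 1 + J
O = 61188 (O = 4 + ((1 + 1) + 126)*478 = 4 + (2 + 126)*478 = 4 + 128*478 = 4 + 61184 = 61188)
1/(O + g(-270, -664)) = 1/(61188 - 61) = 1/61127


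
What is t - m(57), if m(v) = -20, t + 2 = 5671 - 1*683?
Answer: 5006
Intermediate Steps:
t = 4986 (t = -2 + (5671 - 1*683) = -2 + (5671 - 683) = -2 + 4988 = 4986)
t - m(57) = 4986 - 1*(-20) = 4986 + 20 = 5006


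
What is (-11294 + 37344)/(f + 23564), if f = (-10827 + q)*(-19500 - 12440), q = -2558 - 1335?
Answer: 13025/235090182 ≈ 5.5404e-5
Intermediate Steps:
q = -3893
f = 470156800 (f = (-10827 - 3893)*(-19500 - 12440) = -14720*(-31940) = 470156800)
(-11294 + 37344)/(f + 23564) = (-11294 + 37344)/(470156800 + 23564) = 26050/470180364 = 26050*(1/470180364) = 13025/235090182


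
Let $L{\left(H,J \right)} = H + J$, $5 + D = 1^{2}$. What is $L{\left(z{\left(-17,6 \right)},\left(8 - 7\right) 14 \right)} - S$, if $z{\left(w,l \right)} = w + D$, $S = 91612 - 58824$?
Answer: $-32795$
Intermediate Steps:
$D = -4$ ($D = -5 + 1^{2} = -5 + 1 = -4$)
$S = 32788$
$z{\left(w,l \right)} = -4 + w$ ($z{\left(w,l \right)} = w - 4 = -4 + w$)
$L{\left(z{\left(-17,6 \right)},\left(8 - 7\right) 14 \right)} - S = \left(\left(-4 - 17\right) + \left(8 - 7\right) 14\right) - 32788 = \left(-21 + 1 \cdot 14\right) - 32788 = \left(-21 + 14\right) - 32788 = -7 - 32788 = -32795$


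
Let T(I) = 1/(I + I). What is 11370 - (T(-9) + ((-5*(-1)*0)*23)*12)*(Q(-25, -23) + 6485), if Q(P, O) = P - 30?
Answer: 105545/9 ≈ 11727.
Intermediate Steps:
T(I) = 1/(2*I)
Q(P, O) = -30 + P
11370 - (T(-9) + ((-5*(-1)*0)*23)*12)*(Q(-25, -23) + 6485) = 11370 - ((1/2)/(-9) + ((-5*(-1)*0)*23)*12)*((-30 - 25) + 6485) = 11370 - ((1/2)*(-1/9) + ((5*0)*23)*12)*(-55 + 6485) = 11370 - (-1/18 + (0*23)*12)*6430 = 11370 - (-1/18 + 0*12)*6430 = 11370 - (-1/18 + 0)*6430 = 11370 - (-1)*6430/18 = 11370 - 1*(-3215/9) = 11370 + 3215/9 = 105545/9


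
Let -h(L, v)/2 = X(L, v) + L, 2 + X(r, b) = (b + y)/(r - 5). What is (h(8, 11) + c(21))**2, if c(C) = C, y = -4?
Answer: 169/9 ≈ 18.778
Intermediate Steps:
X(r, b) = -2 + (-4 + b)/(-5 + r) (X(r, b) = -2 + (b - 4)/(r - 5) = -2 + (-4 + b)/(-5 + r))
h(L, v) = -2*L - 2*(6 + v - 2*L)/(-5 + L) (h(L, v) = -2*((6 + v - 2*L)/(-5 + L) + L) = -2*(L + (6 + v - 2*L)/(-5 + L)) = -2*L - 2*(6 + v - 2*L)/(-5 + L))
(h(8, 11) + c(21))**2 = (2*(-6 - 1*11 - 1*8**2 + 7*8)/(-5 + 8) + 21)**2 = (2*(-6 - 11 - 1*64 + 56)/3 + 21)**2 = (2*(1/3)*(-6 - 11 - 64 + 56) + 21)**2 = (2*(1/3)*(-25) + 21)**2 = (-50/3 + 21)**2 = (13/3)**2 = 169/9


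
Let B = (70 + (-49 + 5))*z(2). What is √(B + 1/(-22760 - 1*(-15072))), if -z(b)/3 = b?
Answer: I*√2398658/124 ≈ 12.49*I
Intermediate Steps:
z(b) = -3*b
B = -156 (B = (70 + (-49 + 5))*(-3*2) = (70 - 44)*(-6) = 26*(-6) = -156)
√(B + 1/(-22760 - 1*(-15072))) = √(-156 + 1/(-22760 - 1*(-15072))) = √(-156 + 1/(-22760 + 15072)) = √(-156 + 1/(-7688)) = √(-156 - 1/7688) = √(-1199329/7688) = I*√2398658/124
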